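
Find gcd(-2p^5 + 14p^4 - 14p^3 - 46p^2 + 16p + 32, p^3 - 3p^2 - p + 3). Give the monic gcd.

p^2 - 1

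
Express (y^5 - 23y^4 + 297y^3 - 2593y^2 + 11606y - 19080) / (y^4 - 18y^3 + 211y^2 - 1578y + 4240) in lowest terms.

Apply the Euclidean algorithm:
  y^5 - 23y^4 + 297y^3 - 2593y^2 + 11606y - 19080 = (y - 5)(y^4 - 18y^3 + 211y^2 - 1578y + 4240) + (-4y^3 + 40y^2 - 524y + 2120)
  y^4 - 18y^3 + 211y^2 - 1578y + 4240 = (-(1/4)y + 2)(-4y^3 + 40y^2 - 524y + 2120) + (0)
Last nonzero remainder: -4y^3 + 40y^2 - 524y + 2120. Dividing through by -4 gives the monic gcd y^3 - 10y^2 + 131y - 530.
Cancel y^3 - 10y^2 + 131y - 530 from numerator and denominator to get the reduced form.

(y^2 - 13y + 36)/(y - 8)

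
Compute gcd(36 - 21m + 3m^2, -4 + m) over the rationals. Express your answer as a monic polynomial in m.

-4 + m

Euclidean algorithm in ℚ[m]:
  3m^2 - 21m + 36 = (3m - 9)(m - 4) + (0)
The last nonzero remainder m - 4 is already monic.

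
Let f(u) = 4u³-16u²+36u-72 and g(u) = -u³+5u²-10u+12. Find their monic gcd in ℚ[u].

Repeated division with remainder:
  4u³-16u²+36u-72 = (-4)(-u³+5u²-10u+12) + (4u²-4u-24)
  -u³+5u²-10u+12 = (-(1/4)u+1)(4u²-4u-24) + (-12u+36)
  4u²-4u-24 = (-(1/3)u-2/3)(-12u+36) + (0)
Last nonzero remainder: -12u+36. Dividing through by -12 gives the monic gcd u-3.

u-3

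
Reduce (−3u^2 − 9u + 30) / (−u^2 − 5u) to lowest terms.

(3u − 6)/(u)

Euclidean algorithm in ℚ[u]:
  −3u^2 − 9u + 30 = (3)(−u^2 − 5u) + (6u + 30)
  −u^2 − 5u = (−(1/6)u)(6u + 30) + (0)
Last nonzero remainder: 6u + 30. Dividing through by 6 gives the monic gcd u + 5.
Cancel u + 5 from numerator and denominator to get the reduced form.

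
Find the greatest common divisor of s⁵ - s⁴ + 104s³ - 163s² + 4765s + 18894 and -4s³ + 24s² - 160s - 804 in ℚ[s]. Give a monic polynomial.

s³ - 6s² + 40s + 201

By polynomial division,
  s⁵ - s⁴ + 104s³ - 163s² + 4765s + 18894 = (-(1/4)s² - (5/4)s - 47/2)(-4s³ + 24s² - 160s - 804) + (0)
Last nonzero remainder: -4s³ + 24s² - 160s - 804. Dividing through by -4 gives the monic gcd s³ - 6s² + 40s + 201.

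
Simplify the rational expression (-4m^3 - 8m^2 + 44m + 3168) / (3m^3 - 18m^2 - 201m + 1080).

(-4m^2 - 44m - 352)/(3m^2 + 9m - 120)

Repeated division with remainder:
  -4m^3 - 8m^2 + 44m + 3168 = (-4/3)(3m^3 - 18m^2 - 201m + 1080) + (-32m^2 - 224m + 4608)
  3m^3 - 18m^2 - 201m + 1080 = (-(3/32)m + 39/32)(-32m^2 - 224m + 4608) + (504m - 4536)
  -32m^2 - 224m + 4608 = (-(4/63)m - 64/63)(504m - 4536) + (0)
Last nonzero remainder: 504m - 4536. Dividing through by 504 gives the monic gcd m - 9.
Cancel m - 9 from numerator and denominator to get the reduced form.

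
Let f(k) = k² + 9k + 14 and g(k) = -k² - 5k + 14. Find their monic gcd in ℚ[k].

k + 7

Euclidean algorithm in ℚ[k]:
  k² + 9k + 14 = (-1)(-k² - 5k + 14) + (4k + 28)
  -k² - 5k + 14 = (-(1/4)k + 1/2)(4k + 28) + (0)
Last nonzero remainder: 4k + 28. Dividing through by 4 gives the monic gcd k + 7.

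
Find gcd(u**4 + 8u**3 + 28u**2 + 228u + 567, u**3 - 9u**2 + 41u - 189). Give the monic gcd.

Apply the Euclidean algorithm:
  u**4 + 8u**3 + 28u**2 + 228u + 567 = (u + 17)(u**3 - 9u**2 + 41u - 189) + (140u**2 - 280u + 3780)
  u**3 - 9u**2 + 41u - 189 = ((1/140)u - 1/20)(140u**2 - 280u + 3780) + (0)
Last nonzero remainder: 140u**2 - 280u + 3780. Dividing through by 140 gives the monic gcd u**2 - 2u + 27.

u**2 - 2u + 27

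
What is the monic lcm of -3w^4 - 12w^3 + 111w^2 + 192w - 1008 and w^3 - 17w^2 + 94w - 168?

w^6 - 9w^5 - 47w^4 + 585w^3 - 386w^2 - 7056w + 14112

Apply the Euclidean algorithm:
  -3w^4 - 12w^3 + 111w^2 + 192w - 1008 = (-3w - 63)(w^3 - 17w^2 + 94w - 168) + (-678w^2 + 5610w - 11592)
  w^3 - 17w^2 + 94w - 168 = (-(1/678)w + 493/38307)(-678w^2 + 5610w - 11592) + ((60060/12769)w - 240240/12769)
  -678w^2 + 5610w - 11592 = (-(1442897/10010)w + 881061/1430)((60060/12769)w - 240240/12769) + (0)
Last nonzero remainder: (60060/12769)w - 240240/12769. Dividing through by 60060/12769 gives the monic gcd w - 4.
Then lcm(f, g) = f·g / gcd(f, g); expanding and making the result monic gives the answer.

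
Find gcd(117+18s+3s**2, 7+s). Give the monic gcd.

Euclidean algorithm in ℚ[s]:
  3s**2+18s+117 = (3s-3)(s+7) + (138)
  s+7 = ((1/138)s+7/138)(138) + (0)
The last nonzero remainder is the constant 138, so the polynomials are coprime and gcd = 1.

1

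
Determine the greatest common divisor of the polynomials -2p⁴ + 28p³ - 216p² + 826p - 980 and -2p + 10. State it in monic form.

p - 5

Repeated division with remainder:
  -2p⁴ + 28p³ - 216p² + 826p - 980 = (p³ - 9p² + 63p - 98)(-2p + 10) + (0)
Last nonzero remainder: -2p + 10. Dividing through by -2 gives the monic gcd p - 5.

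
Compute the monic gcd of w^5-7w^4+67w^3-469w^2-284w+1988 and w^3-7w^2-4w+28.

w^3-7w^2-4w+28

Euclidean algorithm in ℚ[w]:
  w^5-7w^4+67w^3-469w^2-284w+1988 = (w^2+71)(w^3-7w^2-4w+28) + (0)
The last nonzero remainder w^3-7w^2-4w+28 is already monic.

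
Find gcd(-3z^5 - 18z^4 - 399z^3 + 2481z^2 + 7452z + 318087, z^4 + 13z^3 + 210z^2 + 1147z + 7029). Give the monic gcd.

z^2 + 5z + 99

By polynomial division,
  -3z^5 - 18z^4 - 399z^3 + 2481z^2 + 7452z + 318087 = (-3z + 21)(z^4 + 13z^3 + 210z^2 + 1147z + 7029) + (-42z^3 + 1512z^2 + 4452z + 170478)
  z^4 + 13z^3 + 210z^2 + 1147z + 7029 = (-(1/42)z - 7/6)(-42z^3 + 1512z^2 + 4452z + 170478) + (2080z^2 + 10400z + 205920)
  -42z^3 + 1512z^2 + 4452z + 170478 = (-(21/1040)z + 861/1040)(2080z^2 + 10400z + 205920) + (0)
Last nonzero remainder: 2080z^2 + 10400z + 205920. Dividing through by 2080 gives the monic gcd z^2 + 5z + 99.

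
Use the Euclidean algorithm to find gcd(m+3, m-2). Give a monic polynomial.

1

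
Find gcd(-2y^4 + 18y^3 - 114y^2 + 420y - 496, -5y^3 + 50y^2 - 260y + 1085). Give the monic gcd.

By polynomial division,
  -2y^4 + 18y^3 - 114y^2 + 420y - 496 = ((2/5)y + 2/5)(-5y^3 + 50y^2 - 260y + 1085) + (-30y^2 + 90y - 930)
  -5y^3 + 50y^2 - 260y + 1085 = ((1/6)y - 7/6)(-30y^2 + 90y - 930) + (0)
Last nonzero remainder: -30y^2 + 90y - 930. Dividing through by -30 gives the monic gcd y^2 - 3y + 31.

y^2 - 3y + 31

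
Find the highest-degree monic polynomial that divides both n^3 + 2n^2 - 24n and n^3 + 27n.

n

Euclidean algorithm in ℚ[n]:
  n^3 + 2n^2 - 24n = (n^3 + 27n) + (2n^2 - 51n)
  n^3 + 27n = ((1/2)n + 51/4)(2n^2 - 51n) + ((2709/4)n)
  2n^2 - 51n = ((8/2709)n - 68/903)((2709/4)n) + (0)
Last nonzero remainder: (2709/4)n. Dividing through by 2709/4 gives the monic gcd n.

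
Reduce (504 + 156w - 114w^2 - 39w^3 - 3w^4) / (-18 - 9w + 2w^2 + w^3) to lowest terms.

Repeated division with remainder:
  -3w^4 - 39w^3 - 114w^2 + 156w + 504 = (-3w - 33)(w^3 + 2w^2 - 9w - 18) + (-75w^2 - 195w - 90)
  w^3 + 2w^2 - 9w - 18 = (-(1/75)w + 1/125)(-75w^2 - 195w - 90) + (-(216/25)w - 432/25)
  -75w^2 - 195w - 90 = ((625/72)w + 125/24)(-(216/25)w - 432/25) + (0)
Last nonzero remainder: -(216/25)w - 432/25. Dividing through by -216/25 gives the monic gcd w + 2.
Cancel w + 2 from numerator and denominator to get the reduced form.

(252 - 48w - 33w^2 - 3w^3)/(-9 + w^2)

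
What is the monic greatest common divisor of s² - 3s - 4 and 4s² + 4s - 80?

Apply the Euclidean algorithm:
  s² - 3s - 4 = (1/4)(4s² + 4s - 80) + (-4s + 16)
  4s² + 4s - 80 = (-s - 5)(-4s + 16) + (0)
Last nonzero remainder: -4s + 16. Dividing through by -4 gives the monic gcd s - 4.

s - 4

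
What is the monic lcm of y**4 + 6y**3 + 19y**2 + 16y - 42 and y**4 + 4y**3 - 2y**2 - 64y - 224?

Apply the Euclidean algorithm:
  y**4 + 6y**3 + 19y**2 + 16y - 42 = (y**4 + 4y**3 - 2y**2 - 64y - 224) + (2y**3 + 21y**2 + 80y + 182)
  y**4 + 4y**3 - 2y**2 - 64y - 224 = ((1/2)y - 13/4)(2y**3 + 21y**2 + 80y + 182) + ((105/4)y**2 + 105y + 735/2)
  2y**3 + 21y**2 + 80y + 182 = ((8/105)y + 52/105)((105/4)y**2 + 105y + 735/2) + (0)
Last nonzero remainder: (105/4)y**2 + 105y + 735/2. Dividing through by 105/4 gives the monic gcd y**2 + 4y + 14.
Then lcm(f, g) = f·g / gcd(f, g); expanding and making the result monic gives the answer.

y**6 + 6y**5 + 3y**4 - 80y**3 - 346y**2 - 256y + 672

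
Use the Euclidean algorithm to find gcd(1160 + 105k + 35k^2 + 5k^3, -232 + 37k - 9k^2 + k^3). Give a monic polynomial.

29 - k + k^2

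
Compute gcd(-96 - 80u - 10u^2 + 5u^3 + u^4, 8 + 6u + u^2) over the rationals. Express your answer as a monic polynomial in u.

Apply the Euclidean algorithm:
  u^4 + 5u^3 - 10u^2 - 80u - 96 = (u^2 - u - 12)(u^2 + 6u + 8) + (0)
The last nonzero remainder u^2 + 6u + 8 is already monic.

8 + 6u + u^2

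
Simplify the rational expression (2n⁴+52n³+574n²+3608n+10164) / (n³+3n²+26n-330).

Apply the Euclidean algorithm:
  2n⁴+52n³+574n²+3608n+10164 = (2n+46)(n³+3n²+26n-330) + (384n²+3072n+25344)
  n³+3n²+26n-330 = ((1/384)n-5/384)(384n²+3072n+25344) + (0)
Last nonzero remainder: 384n²+3072n+25344. Dividing through by 384 gives the monic gcd n²+8n+66.
Cancel n²+8n+66 from numerator and denominator to get the reduced form.

(2n²+36n+154)/(n-5)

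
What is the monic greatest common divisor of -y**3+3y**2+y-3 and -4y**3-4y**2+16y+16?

y+1

By polynomial division,
  -y**3+3y**2+y-3 = (1/4)(-4y**3-4y**2+16y+16) + (4y**2-3y-7)
  -4y**3-4y**2+16y+16 = (-y-7/4)(4y**2-3y-7) + ((15/4)y+15/4)
  4y**2-3y-7 = ((16/15)y-28/15)((15/4)y+15/4) + (0)
Last nonzero remainder: (15/4)y+15/4. Dividing through by 15/4 gives the monic gcd y+1.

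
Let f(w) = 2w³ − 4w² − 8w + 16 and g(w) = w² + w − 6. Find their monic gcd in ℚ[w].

w − 2

Repeated division with remainder:
  2w³ − 4w² − 8w + 16 = (2w − 6)(w² + w − 6) + (10w − 20)
  w² + w − 6 = ((1/10)w + 3/10)(10w − 20) + (0)
Last nonzero remainder: 10w − 20. Dividing through by 10 gives the monic gcd w − 2.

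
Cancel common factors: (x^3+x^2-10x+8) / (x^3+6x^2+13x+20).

Apply the Euclidean algorithm:
  x^3+x^2-10x+8 = (x^3+6x^2+13x+20) + (-5x^2-23x-12)
  x^3+6x^2+13x+20 = (-(1/5)x-7/25)(-5x^2-23x-12) + ((104/25)x+416/25)
  -5x^2-23x-12 = (-(125/104)x-75/104)((104/25)x+416/25) + (0)
Last nonzero remainder: (104/25)x+416/25. Dividing through by 104/25 gives the monic gcd x+4.
Cancel x+4 from numerator and denominator to get the reduced form.

(x^2-3x+2)/(x^2+2x+5)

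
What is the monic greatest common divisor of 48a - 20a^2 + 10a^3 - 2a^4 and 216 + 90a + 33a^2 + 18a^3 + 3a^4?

6 - a + a^2

Apply the Euclidean algorithm:
  -2a^4 + 10a^3 - 20a^2 + 48a = (-2/3)(3a^4 + 18a^3 + 33a^2 + 90a + 216) + (22a^3 + 2a^2 + 108a + 144)
  3a^4 + 18a^3 + 33a^2 + 90a + 216 = ((3/22)a + 195/242)(22a^3 + 2a^2 + 108a + 144) + ((2016/121)a^2 - (2016/121)a + 12096/121)
  22a^3 + 2a^2 + 108a + 144 = ((1331/1008)a + 121/84)((2016/121)a^2 - (2016/121)a + 12096/121) + (0)
Last nonzero remainder: (2016/121)a^2 - (2016/121)a + 12096/121. Dividing through by 2016/121 gives the monic gcd a^2 - a + 6.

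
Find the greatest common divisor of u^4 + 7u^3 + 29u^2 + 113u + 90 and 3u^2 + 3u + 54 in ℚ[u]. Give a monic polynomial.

u^2 + u + 18

Apply the Euclidean algorithm:
  u^4 + 7u^3 + 29u^2 + 113u + 90 = ((1/3)u^2 + 2u + 5/3)(3u^2 + 3u + 54) + (0)
Last nonzero remainder: 3u^2 + 3u + 54. Dividing through by 3 gives the monic gcd u^2 + u + 18.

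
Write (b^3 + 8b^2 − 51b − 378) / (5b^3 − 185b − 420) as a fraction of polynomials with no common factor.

(b^2 + 15b + 54)/(5b^2 + 35b + 60)

Repeated division with remainder:
  b^3 + 8b^2 − 51b − 378 = (1/5)(5b^3 − 185b − 420) + (8b^2 − 14b − 294)
  5b^3 − 185b − 420 = ((5/8)b + 35/32)(8b^2 − 14b − 294) + ((225/16)b − 1575/16)
  8b^2 − 14b − 294 = ((128/225)b + 224/75)((225/16)b − 1575/16) + (0)
Last nonzero remainder: (225/16)b − 1575/16. Dividing through by 225/16 gives the monic gcd b − 7.
Cancel b − 7 from numerator and denominator to get the reduced form.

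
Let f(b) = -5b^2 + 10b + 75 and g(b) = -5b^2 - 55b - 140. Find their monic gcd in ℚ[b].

Repeated division with remainder:
  -5b^2 + 10b + 75 = (-5b^2 - 55b - 140) + (65b + 215)
  -5b^2 - 55b - 140 = (-(1/13)b - 100/169)(65b + 215) + (-2160/169)
  65b + 215 = (-(2197/432)b - 7267/432)(-2160/169) + (0)
The last nonzero remainder is the constant -2160/169, so the polynomials are coprime and gcd = 1.

1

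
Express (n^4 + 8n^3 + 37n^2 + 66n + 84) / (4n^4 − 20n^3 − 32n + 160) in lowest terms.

(n^2 + 6n + 21)/(4n^2 − 28n + 40)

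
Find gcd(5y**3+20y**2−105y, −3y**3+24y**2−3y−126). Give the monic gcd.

Repeated division with remainder:
  5y**3+20y**2−105y = (−5/3)(−3y**3+24y**2−3y−126) + (60y**2−110y−210)
  −3y**3+24y**2−3y−126 = (−(1/20)y+37/120)(60y**2−110y−210) + ((245/12)y−245/4)
  60y**2−110y−210 = ((144/49)y+24/7)((245/12)y−245/4) + (0)
Last nonzero remainder: (245/12)y−245/4. Dividing through by 245/12 gives the monic gcd y−3.

y−3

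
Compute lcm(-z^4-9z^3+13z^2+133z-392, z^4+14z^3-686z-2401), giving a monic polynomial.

By polynomial division,
  -z^4-9z^3+13z^2+133z-392 = (-1)(z^4+14z^3-686z-2401) + (5z^3+13z^2-553z-2793)
  z^4+14z^3-686z-2401 = ((1/5)z+57/25)(5z^3+13z^2-553z-2793) + ((2024/25)z^2+(28336/25)z+99176/25)
  5z^3+13z^2-553z-2793 = ((125/2024)z-1425/2024)((2024/25)z^2+(28336/25)z+99176/25) + (0)
Last nonzero remainder: (2024/25)z^2+(28336/25)z+99176/25. Dividing through by 2024/25 gives the monic gcd z^2+14z+49.
Then lcm(f, g) = f·g / gcd(f, g); expanding and making the result monic gives the answer.

z^6+9z^5-62z^4-574z^3+1029z^2+6517z-19208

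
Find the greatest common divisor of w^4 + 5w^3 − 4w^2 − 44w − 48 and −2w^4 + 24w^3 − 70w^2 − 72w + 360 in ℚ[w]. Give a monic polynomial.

w^2 − w − 6

By polynomial division,
  w^4 + 5w^3 − 4w^2 − 44w − 48 = (−1/2)(−2w^4 + 24w^3 − 70w^2 − 72w + 360) + (17w^3 − 39w^2 − 80w + 132)
  −2w^4 + 24w^3 − 70w^2 − 72w + 360 = (−(2/17)w + 330/289)(17w^3 − 39w^2 − 80w + 132) + (−(10080/289)w^2 + (10080/289)w + 60480/289)
  17w^3 − 39w^2 − 80w + 132 = (−(4913/10080)w + 3179/5040)(−(10080/289)w^2 + (10080/289)w + 60480/289) + (0)
Last nonzero remainder: −(10080/289)w^2 + (10080/289)w + 60480/289. Dividing through by −10080/289 gives the monic gcd w^2 − w − 6.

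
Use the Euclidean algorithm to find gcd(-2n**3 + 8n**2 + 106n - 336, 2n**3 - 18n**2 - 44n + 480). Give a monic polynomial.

By polynomial division,
  -2n**3 + 8n**2 + 106n - 336 = (-1)(2n**3 - 18n**2 - 44n + 480) + (-10n**2 + 62n + 144)
  2n**3 - 18n**2 - 44n + 480 = (-(1/5)n + 14/25)(-10n**2 + 62n + 144) + (-(1248/25)n + 9984/25)
  -10n**2 + 62n + 144 = ((125/624)n + 75/208)(-(1248/25)n + 9984/25) + (0)
Last nonzero remainder: -(1248/25)n + 9984/25. Dividing through by -1248/25 gives the monic gcd n - 8.

n - 8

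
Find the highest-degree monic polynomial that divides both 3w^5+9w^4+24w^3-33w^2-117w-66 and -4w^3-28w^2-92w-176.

w^2+3w+11

Euclidean algorithm in ℚ[w]:
  3w^5+9w^4+24w^3-33w^2-117w-66 = (-(3/4)w^2+3w-39/4)(-4w^3-28w^2-92w-176) + (-162w^2-486w-1782)
  -4w^3-28w^2-92w-176 = ((2/81)w+8/81)(-162w^2-486w-1782) + (0)
Last nonzero remainder: -162w^2-486w-1782. Dividing through by -162 gives the monic gcd w^2+3w+11.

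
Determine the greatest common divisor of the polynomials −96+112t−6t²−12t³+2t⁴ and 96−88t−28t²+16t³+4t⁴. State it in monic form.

−3+2t+t²

Apply the Euclidean algorithm:
  2t⁴−12t³−6t²+112t−96 = (1/2)(4t⁴+16t³−28t²−88t+96) + (−20t³+8t²+156t−144)
  4t⁴+16t³−28t²−88t+96 = (−(1/5)t−22/25)(−20t³+8t²+156t−144) + ((256/25)t²+(512/25)t−768/25)
  −20t³+8t²+156t−144 = (−(125/64)t+75/16)((256/25)t²+(512/25)t−768/25) + (0)
Last nonzero remainder: (256/25)t²+(512/25)t−768/25. Dividing through by 256/25 gives the monic gcd t²+2t−3.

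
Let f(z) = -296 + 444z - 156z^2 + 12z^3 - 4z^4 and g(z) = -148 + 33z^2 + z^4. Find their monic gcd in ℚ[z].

By polynomial division,
  -4z^4 + 12z^3 - 156z^2 + 444z - 296 = (-4)(z^4 + 33z^2 - 148) + (12z^3 - 24z^2 + 444z - 888)
  z^4 + 33z^2 - 148 = ((1/12)z + 1/6)(12z^3 - 24z^2 + 444z - 888) + (0)
Last nonzero remainder: 12z^3 - 24z^2 + 444z - 888. Dividing through by 12 gives the monic gcd z^3 - 2z^2 + 37z - 74.

-74 + 37z - 2z^2 + z^3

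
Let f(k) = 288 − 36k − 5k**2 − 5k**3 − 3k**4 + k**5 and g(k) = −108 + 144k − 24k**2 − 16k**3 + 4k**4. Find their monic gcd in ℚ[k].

−9 + k**2

Repeated division with remainder:
  k**5 − 3k**4 − 5k**3 − 5k**2 − 36k + 288 = ((1/4)k + 1/4)(4k**4 − 16k**3 − 24k**2 + 144k − 108) + (5k**3 − 35k**2 − 45k + 315)
  4k**4 − 16k**3 − 24k**2 + 144k − 108 = ((4/5)k + 12/5)(5k**3 − 35k**2 − 45k + 315) + (96k**2 − 864)
  5k**3 − 35k**2 − 45k + 315 = ((5/96)k − 35/96)(96k**2 − 864) + (0)
Last nonzero remainder: 96k**2 − 864. Dividing through by 96 gives the monic gcd k**2 − 9.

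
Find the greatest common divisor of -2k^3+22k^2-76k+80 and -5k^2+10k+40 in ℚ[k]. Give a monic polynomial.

Euclidean algorithm in ℚ[k]:
  -2k^3+22k^2-76k+80 = ((2/5)k-18/5)(-5k^2+10k+40) + (-56k+224)
  -5k^2+10k+40 = ((5/56)k+5/28)(-56k+224) + (0)
Last nonzero remainder: -56k+224. Dividing through by -56 gives the monic gcd k-4.

k-4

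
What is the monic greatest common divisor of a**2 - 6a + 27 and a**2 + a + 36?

1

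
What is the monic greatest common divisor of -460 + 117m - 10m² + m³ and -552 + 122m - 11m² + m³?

92 - 5m + m²

Euclidean algorithm in ℚ[m]:
  m³ - 10m² + 117m - 460 = (m³ - 11m² + 122m - 552) + (m² - 5m + 92)
  m³ - 11m² + 122m - 552 = (m - 6)(m² - 5m + 92) + (0)
The last nonzero remainder m² - 5m + 92 is already monic.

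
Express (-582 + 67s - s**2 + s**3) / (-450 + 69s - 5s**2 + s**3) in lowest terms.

By polynomial division,
  s**3 - s**2 + 67s - 582 = (s**3 - 5s**2 + 69s - 450) + (4s**2 - 2s - 132)
  s**3 - 5s**2 + 69s - 450 = ((1/4)s - 9/8)(4s**2 - 2s - 132) + ((399/4)s - 1197/2)
  4s**2 - 2s - 132 = ((16/399)s + 88/399)((399/4)s - 1197/2) + (0)
Last nonzero remainder: (399/4)s - 1197/2. Dividing through by 399/4 gives the monic gcd s - 6.
Cancel s - 6 from numerator and denominator to get the reduced form.

(97 + 5s + s**2)/(75 + s + s**2)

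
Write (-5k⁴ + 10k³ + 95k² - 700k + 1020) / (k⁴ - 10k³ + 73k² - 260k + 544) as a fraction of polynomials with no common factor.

Apply the Euclidean algorithm:
  -5k⁴ + 10k³ + 95k² - 700k + 1020 = (-5)(k⁴ - 10k³ + 73k² - 260k + 544) + (-40k³ + 460k² - 2000k + 3740)
  k⁴ - 10k³ + 73k² - 260k + 544 = (-(1/40)k - 3/80)(-40k³ + 460k² - 2000k + 3740) + ((161/4)k² - (483/2)k + 2737/4)
  -40k³ + 460k² - 2000k + 3740 = (-(160/161)k + 880/161)((161/4)k² - (483/2)k + 2737/4) + (0)
Last nonzero remainder: (161/4)k² - (483/2)k + 2737/4. Dividing through by 161/4 gives the monic gcd k² - 6k + 17.
Cancel k² - 6k + 17 from numerator and denominator to get the reduced form.

(-5k² - 20k + 60)/(k² - 4k + 32)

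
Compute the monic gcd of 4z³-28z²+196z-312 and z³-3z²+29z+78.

z²-5z+39

Euclidean algorithm in ℚ[z]:
  4z³-28z²+196z-312 = (4)(z³-3z²+29z+78) + (-16z²+80z-624)
  z³-3z²+29z+78 = (-(1/16)z-1/8)(-16z²+80z-624) + (0)
Last nonzero remainder: -16z²+80z-624. Dividing through by -16 gives the monic gcd z²-5z+39.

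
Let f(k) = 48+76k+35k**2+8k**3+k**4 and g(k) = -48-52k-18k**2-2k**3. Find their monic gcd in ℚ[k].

Euclidean algorithm in ℚ[k]:
  k**4+8k**3+35k**2+76k+48 = (-(1/2)k+1/2)(-2k**3-18k**2-52k-48) + (18k**2+78k+72)
  -2k**3-18k**2-52k-48 = (-(1/9)k-14/27)(18k**2+78k+72) + (-(32/9)k-32/3)
  18k**2+78k+72 = (-(81/16)k-27/4)(-(32/9)k-32/3) + (0)
Last nonzero remainder: -(32/9)k-32/3. Dividing through by -32/9 gives the monic gcd k+3.

3+k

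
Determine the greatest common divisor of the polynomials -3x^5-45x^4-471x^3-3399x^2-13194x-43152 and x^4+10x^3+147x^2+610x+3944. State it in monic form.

Apply the Euclidean algorithm:
  -3x^5-45x^4-471x^3-3399x^2-13194x-43152 = (-3x-15)(x^4+10x^3+147x^2+610x+3944) + (120x^3+636x^2+7788x+16008)
  x^4+10x^3+147x^2+610x+3944 = ((1/120)x+47/1200)(120x^3+636x^2+7788x+16008) + ((5719/100)x^2+(17157/100)x+165851/50)
  120x^3+636x^2+7788x+16008 = ((12000/5719)x+27600/5719)((5719/100)x^2+(17157/100)x+165851/50) + (0)
Last nonzero remainder: (5719/100)x^2+(17157/100)x+165851/50. Dividing through by 5719/100 gives the monic gcd x^2+3x+58.

x^2+3x+58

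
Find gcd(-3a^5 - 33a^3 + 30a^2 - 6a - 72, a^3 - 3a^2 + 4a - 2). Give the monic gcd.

Repeated division with remainder:
  -3a^5 - 33a^3 + 30a^2 - 6a - 72 = (-3a^2 - 9a - 48)(a^3 - 3a^2 + 4a - 2) + (-84a^2 + 168a - 168)
  a^3 - 3a^2 + 4a - 2 = (-(1/84)a + 1/84)(-84a^2 + 168a - 168) + (0)
Last nonzero remainder: -84a^2 + 168a - 168. Dividing through by -84 gives the monic gcd a^2 - 2a + 2.

a^2 - 2a + 2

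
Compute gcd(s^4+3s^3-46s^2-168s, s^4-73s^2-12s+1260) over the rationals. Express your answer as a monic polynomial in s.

s^2-s-42

By polynomial division,
  s^4+3s^3-46s^2-168s = (s^4-73s^2-12s+1260) + (3s^3+27s^2-156s-1260)
  s^4-73s^2-12s+1260 = ((1/3)s-3)(3s^3+27s^2-156s-1260) + (60s^2-60s-2520)
  3s^3+27s^2-156s-1260 = ((1/20)s+1/2)(60s^2-60s-2520) + (0)
Last nonzero remainder: 60s^2-60s-2520. Dividing through by 60 gives the monic gcd s^2-s-42.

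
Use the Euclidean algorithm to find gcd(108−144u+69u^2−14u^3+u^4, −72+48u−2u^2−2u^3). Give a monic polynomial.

Euclidean algorithm in ℚ[u]:
  u^4−14u^3+69u^2−144u+108 = (−(1/2)u+15/2)(−2u^3−2u^2+48u−72) + (108u^2−540u+648)
  −2u^3−2u^2+48u−72 = (−(1/54)u−1/9)(108u^2−540u+648) + (0)
Last nonzero remainder: 108u^2−540u+648. Dividing through by 108 gives the monic gcd u^2−5u+6.

6−5u+u^2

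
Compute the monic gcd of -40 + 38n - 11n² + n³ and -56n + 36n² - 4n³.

-2 + n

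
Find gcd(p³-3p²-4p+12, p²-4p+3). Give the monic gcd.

Apply the Euclidean algorithm:
  p³-3p²-4p+12 = (p+1)(p²-4p+3) + (-3p+9)
  p²-4p+3 = (-(1/3)p+1/3)(-3p+9) + (0)
Last nonzero remainder: -3p+9. Dividing through by -3 gives the monic gcd p-3.

p-3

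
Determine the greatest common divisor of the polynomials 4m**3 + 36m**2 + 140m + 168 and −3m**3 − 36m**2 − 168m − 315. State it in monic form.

By polynomial division,
  4m**3 + 36m**2 + 140m + 168 = (−4/3)(−3m**3 − 36m**2 − 168m − 315) + (−12m**2 − 84m − 252)
  −3m**3 − 36m**2 − 168m − 315 = ((1/4)m + 5/4)(−12m**2 − 84m − 252) + (0)
Last nonzero remainder: −12m**2 − 84m − 252. Dividing through by −12 gives the monic gcd m**2 + 7m + 21.

m**2 + 7m + 21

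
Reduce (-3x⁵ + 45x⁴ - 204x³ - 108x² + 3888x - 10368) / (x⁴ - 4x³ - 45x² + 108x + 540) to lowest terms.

Repeated division with remainder:
  -3x⁵ + 45x⁴ - 204x³ - 108x² + 3888x - 10368 = (-3x + 33)(x⁴ - 4x³ - 45x² + 108x + 540) + (-207x³ + 1701x² + 1944x - 28188)
  x⁴ - 4x³ - 45x² + 108x + 540 = (-(1/207)x - 97/4761)(-207x³ + 1701x² + 1944x - 28188) + (-(504/529)x² + (6048/529)x - 18144/529)
  -207x³ + 1701x² + 1944x - 28188 = ((12167/56)x + 46023/56)(-(504/529)x² + (6048/529)x - 18144/529) + (0)
Last nonzero remainder: -(504/529)x² + (6048/529)x - 18144/529. Dividing through by -504/529 gives the monic gcd x² - 12x + 36.
Cancel x² - 12x + 36 from numerator and denominator to get the reduced form.

(-3x³ + 9x² + 12x - 288)/(x² + 8x + 15)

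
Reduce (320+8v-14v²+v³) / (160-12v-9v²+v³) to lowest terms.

Repeated division with remainder:
  v³-14v²+8v+320 = (v³-9v²-12v+160) + (-5v²+20v+160)
  v³-9v²-12v+160 = (-(1/5)v+1)(-5v²+20v+160) + (0)
Last nonzero remainder: -5v²+20v+160. Dividing through by -5 gives the monic gcd v²-4v-32.
Cancel v²-4v-32 from numerator and denominator to get the reduced form.

(-10+v)/(-5+v)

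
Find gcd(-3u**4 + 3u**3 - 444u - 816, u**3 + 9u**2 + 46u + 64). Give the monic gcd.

u + 2

By polynomial division,
  -3u**4 + 3u**3 - 444u - 816 = (-3u + 30)(u**3 + 9u**2 + 46u + 64) + (-132u**2 - 1632u - 2736)
  u**3 + 9u**2 + 46u + 64 = (-(1/132)u + 37/1452)(-132u**2 - 1632u - 2736) + ((8090/121)u + 16180/121)
  -132u**2 - 1632u - 2736 = (-(7986/4045)u - 82764/4045)((8090/121)u + 16180/121) + (0)
Last nonzero remainder: (8090/121)u + 16180/121. Dividing through by 8090/121 gives the monic gcd u + 2.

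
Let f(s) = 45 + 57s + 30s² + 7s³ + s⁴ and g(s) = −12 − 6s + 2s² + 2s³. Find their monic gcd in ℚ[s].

Apply the Euclidean algorithm:
  s⁴ + 7s³ + 30s² + 57s + 45 = ((1/2)s + 3)(2s³ + 2s² − 6s − 12) + (27s² + 81s + 81)
  2s³ + 2s² − 6s − 12 = ((2/27)s − 4/27)(27s² + 81s + 81) + (0)
Last nonzero remainder: 27s² + 81s + 81. Dividing through by 27 gives the monic gcd s² + 3s + 3.

3 + 3s + s²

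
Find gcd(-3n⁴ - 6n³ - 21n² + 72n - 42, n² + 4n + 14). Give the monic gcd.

n² + 4n + 14

Repeated division with remainder:
  -3n⁴ - 6n³ - 21n² + 72n - 42 = (-3n² + 6n - 3)(n² + 4n + 14) + (0)
The last nonzero remainder n² + 4n + 14 is already monic.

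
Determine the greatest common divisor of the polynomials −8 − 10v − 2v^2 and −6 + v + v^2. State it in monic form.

Repeated division with remainder:
  −2v^2 − 10v − 8 = (−2)(v^2 + v − 6) + (−8v − 20)
  v^2 + v − 6 = (−(1/8)v + 3/16)(−8v − 20) + (−9/4)
  −8v − 20 = ((32/9)v + 80/9)(−9/4) + (0)
The last nonzero remainder is the constant −9/4, so the polynomials are coprime and gcd = 1.

1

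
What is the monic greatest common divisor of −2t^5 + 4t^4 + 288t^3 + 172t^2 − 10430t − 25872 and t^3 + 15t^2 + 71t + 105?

By polynomial division,
  −2t^5 + 4t^4 + 288t^3 + 172t^2 − 10430t − 25872 = (−2t^2 + 34t − 80)(t^3 + 15t^2 + 71t + 105) + (−832t^2 − 8320t − 17472)
  t^3 + 15t^2 + 71t + 105 = (−(1/832)t − 5/832)(−832t^2 − 8320t − 17472) + (0)
Last nonzero remainder: −832t^2 − 8320t − 17472. Dividing through by −832 gives the monic gcd t^2 + 10t + 21.

t^2 + 10t + 21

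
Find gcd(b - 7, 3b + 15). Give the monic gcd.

1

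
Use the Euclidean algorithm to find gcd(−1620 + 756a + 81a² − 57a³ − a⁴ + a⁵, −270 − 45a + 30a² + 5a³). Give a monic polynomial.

Euclidean algorithm in ℚ[a]:
  a⁵ − a⁴ − 57a³ + 81a² + 756a − 1620 = ((1/5)a² − (7/5)a − 6/5)(5a³ + 30a² − 45a − 270) + (108a² + 324a − 1944)
  5a³ + 30a² − 45a − 270 = ((5/108)a + 5/36)(108a² + 324a − 1944) + (0)
Last nonzero remainder: 108a² + 324a − 1944. Dividing through by 108 gives the monic gcd a² + 3a − 18.

−18 + 3a + a²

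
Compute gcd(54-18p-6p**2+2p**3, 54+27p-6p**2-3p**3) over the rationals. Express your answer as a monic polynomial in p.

-9+p**2

Repeated division with remainder:
  2p**3-6p**2-18p+54 = (-2/3)(-3p**3-6p**2+27p+54) + (-10p**2+90)
  -3p**3-6p**2+27p+54 = ((3/10)p+3/5)(-10p**2+90) + (0)
Last nonzero remainder: -10p**2+90. Dividing through by -10 gives the monic gcd p**2-9.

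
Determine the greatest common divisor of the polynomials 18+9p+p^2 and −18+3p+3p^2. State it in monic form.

3+p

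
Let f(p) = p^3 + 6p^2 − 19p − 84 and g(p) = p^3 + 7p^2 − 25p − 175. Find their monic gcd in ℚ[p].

p + 7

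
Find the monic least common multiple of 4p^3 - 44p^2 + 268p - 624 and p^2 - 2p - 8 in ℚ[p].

Euclidean algorithm in ℚ[p]:
  4p^3 - 44p^2 + 268p - 624 = (4p - 36)(p^2 - 2p - 8) + (228p - 912)
  p^2 - 2p - 8 = ((1/228)p + 1/114)(228p - 912) + (0)
Last nonzero remainder: 228p - 912. Dividing through by 228 gives the monic gcd p - 4.
Then lcm(f, g) = f·g / gcd(f, g); expanding and making the result monic gives the answer.

p^4 - 9p^3 + 45p^2 - 22p - 312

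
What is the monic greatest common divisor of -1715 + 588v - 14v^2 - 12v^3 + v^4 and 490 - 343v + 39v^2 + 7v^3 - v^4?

Repeated division with remainder:
  v^4 - 12v^3 - 14v^2 + 588v - 1715 = (-1)(-v^4 + 7v^3 + 39v^2 - 343v + 490) + (-5v^3 + 25v^2 + 245v - 1225)
  -v^4 + 7v^3 + 39v^2 - 343v + 490 = ((1/5)v - 2/5)(-5v^3 + 25v^2 + 245v - 1225) + (0)
Last nonzero remainder: -5v^3 + 25v^2 + 245v - 1225. Dividing through by -5 gives the monic gcd v^3 - 5v^2 - 49v + 245.

245 - 49v - 5v^2 + v^3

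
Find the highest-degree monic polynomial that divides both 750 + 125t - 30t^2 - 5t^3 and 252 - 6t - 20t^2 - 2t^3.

6 + t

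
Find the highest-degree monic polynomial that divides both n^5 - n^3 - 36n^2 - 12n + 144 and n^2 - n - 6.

Repeated division with remainder:
  n^5 - n^3 - 36n^2 - 12n + 144 = (n^3 + n^2 + 6n - 24)(n^2 - n - 6) + (0)
The last nonzero remainder n^2 - n - 6 is already monic.

n^2 - n - 6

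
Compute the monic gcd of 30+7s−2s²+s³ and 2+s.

2+s

Euclidean algorithm in ℚ[s]:
  s³−2s²+7s+30 = (s²−4s+15)(s+2) + (0)
The last nonzero remainder s+2 is already monic.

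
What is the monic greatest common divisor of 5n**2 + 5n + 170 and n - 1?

1

Apply the Euclidean algorithm:
  5n**2 + 5n + 170 = (5n + 10)(n - 1) + (180)
  n - 1 = ((1/180)n - 1/180)(180) + (0)
The last nonzero remainder is the constant 180, so the polynomials are coprime and gcd = 1.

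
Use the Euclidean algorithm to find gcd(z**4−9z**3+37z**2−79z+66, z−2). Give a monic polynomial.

Repeated division with remainder:
  z**4−9z**3+37z**2−79z+66 = (z**3−7z**2+23z−33)(z−2) + (0)
The last nonzero remainder z−2 is already monic.

z−2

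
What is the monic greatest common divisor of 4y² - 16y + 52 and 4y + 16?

Repeated division with remainder:
  4y² - 16y + 52 = (y - 8)(4y + 16) + (180)
  4y + 16 = ((1/45)y + 4/45)(180) + (0)
The last nonzero remainder is the constant 180, so the polynomials are coprime and gcd = 1.

1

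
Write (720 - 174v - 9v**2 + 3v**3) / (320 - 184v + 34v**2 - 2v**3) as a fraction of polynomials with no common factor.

Apply the Euclidean algorithm:
  3v**3 - 9v**2 - 174v + 720 = (-3/2)(-2v**3 + 34v**2 - 184v + 320) + (42v**2 - 450v + 1200)
  -2v**3 + 34v**2 - 184v + 320 = (-(1/21)v + 44/147)(42v**2 - 450v + 1200) + ((384/49)v - 1920/49)
  42v**2 - 450v + 1200 = ((343/64)v - 245/8)((384/49)v - 1920/49) + (0)
Last nonzero remainder: (384/49)v - 1920/49. Dividing through by 384/49 gives the monic gcd v - 5.
Cancel v - 5 from numerator and denominator to get the reduced form.

(144 - 6v - 3v**2)/(64 - 24v + 2v**2)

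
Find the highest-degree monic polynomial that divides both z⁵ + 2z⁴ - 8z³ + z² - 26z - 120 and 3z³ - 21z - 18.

z² - z - 6

Repeated division with remainder:
  z⁵ + 2z⁴ - 8z³ + z² - 26z - 120 = ((1/3)z² + (2/3)z - 1/3)(3z³ - 21z - 18) + (21z² - 21z - 126)
  3z³ - 21z - 18 = ((1/7)z + 1/7)(21z² - 21z - 126) + (0)
Last nonzero remainder: 21z² - 21z - 126. Dividing through by 21 gives the monic gcd z² - z - 6.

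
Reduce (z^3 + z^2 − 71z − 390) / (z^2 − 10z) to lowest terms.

(z^2 + 11z + 39)/(z)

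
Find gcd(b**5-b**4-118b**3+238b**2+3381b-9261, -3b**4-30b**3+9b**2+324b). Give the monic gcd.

b**2+6b-27

Repeated division with remainder:
  b**5-b**4-118b**3+238b**2+3381b-9261 = (-(1/3)b+11/3)(-3b**4-30b**3+9b**2+324b) + (-5b**3+313b**2+2193b-9261)
  -3b**4-30b**3+9b**2+324b = ((3/5)b+1089/25)(-5b**3+313b**2+2193b-9261) + (-(373527/25)b**2-(2241162/25)b+10085229/25)
  -5b**3+313b**2+2193b-9261 = ((125/373527)b-25/1089)(-(373527/25)b**2-(2241162/25)b+10085229/25) + (0)
Last nonzero remainder: -(373527/25)b**2-(2241162/25)b+10085229/25. Dividing through by -373527/25 gives the monic gcd b**2+6b-27.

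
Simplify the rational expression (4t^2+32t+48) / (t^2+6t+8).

(4t+24)/(t+4)

Apply the Euclidean algorithm:
  4t^2+32t+48 = (4)(t^2+6t+8) + (8t+16)
  t^2+6t+8 = ((1/8)t+1/2)(8t+16) + (0)
Last nonzero remainder: 8t+16. Dividing through by 8 gives the monic gcd t+2.
Cancel t+2 from numerator and denominator to get the reduced form.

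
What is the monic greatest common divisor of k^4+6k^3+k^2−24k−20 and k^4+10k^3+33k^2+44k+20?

k^3+8k^2+17k+10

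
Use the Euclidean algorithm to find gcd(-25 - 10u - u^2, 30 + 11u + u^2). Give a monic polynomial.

5 + u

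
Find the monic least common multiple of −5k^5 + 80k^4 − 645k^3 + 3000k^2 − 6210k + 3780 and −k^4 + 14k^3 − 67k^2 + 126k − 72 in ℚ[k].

k^6 − 20k^5 + 193k^4 − 1116k^3 + 3642k^2 − 5724k + 3024

Repeated division with remainder:
  −5k^5 + 80k^4 − 645k^3 + 3000k^2 − 6210k + 3780 = (5k − 10)(−k^4 + 14k^3 − 67k^2 + 126k − 72) + (−170k^3 + 1700k^2 − 4590k + 3060)
  −k^4 + 14k^3 − 67k^2 + 126k − 72 = ((1/170)k − 2/85)(−170k^3 + 1700k^2 − 4590k + 3060) + (0)
Last nonzero remainder: −170k^3 + 1700k^2 − 4590k + 3060. Dividing through by −170 gives the monic gcd k^3 − 10k^2 + 27k − 18.
Then lcm(f, g) = f·g / gcd(f, g); expanding and making the result monic gives the answer.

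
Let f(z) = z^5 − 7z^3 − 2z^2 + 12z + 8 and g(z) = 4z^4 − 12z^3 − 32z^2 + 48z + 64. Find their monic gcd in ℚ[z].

z^3 + z^2 − 4z − 4

Euclidean algorithm in ℚ[z]:
  z^5 − 7z^3 − 2z^2 + 12z + 8 = ((1/4)z + 3/4)(4z^4 − 12z^3 − 32z^2 + 48z + 64) + (10z^3 + 10z^2 − 40z − 40)
  4z^4 − 12z^3 − 32z^2 + 48z + 64 = ((2/5)z − 8/5)(10z^3 + 10z^2 − 40z − 40) + (0)
Last nonzero remainder: 10z^3 + 10z^2 − 40z − 40. Dividing through by 10 gives the monic gcd z^3 + z^2 − 4z − 4.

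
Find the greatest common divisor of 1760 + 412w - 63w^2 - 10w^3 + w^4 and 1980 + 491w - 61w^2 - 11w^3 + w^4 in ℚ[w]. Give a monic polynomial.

Apply the Euclidean algorithm:
  w^4 - 10w^3 - 63w^2 + 412w + 1760 = (w^4 - 11w^3 - 61w^2 + 491w + 1980) + (w^3 - 2w^2 - 79w - 220)
  w^4 - 11w^3 - 61w^2 + 491w + 1980 = (w - 9)(w^3 - 2w^2 - 79w - 220) + (0)
The last nonzero remainder w^3 - 2w^2 - 79w - 220 is already monic.

-220 - 79w - 2w^2 + w^3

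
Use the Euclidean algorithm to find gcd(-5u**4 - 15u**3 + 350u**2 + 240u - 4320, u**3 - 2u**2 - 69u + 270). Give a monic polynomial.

u**2 + 3u - 54

Apply the Euclidean algorithm:
  -5u**4 - 15u**3 + 350u**2 + 240u - 4320 = (-5u - 25)(u**3 - 2u**2 - 69u + 270) + (-45u**2 - 135u + 2430)
  u**3 - 2u**2 - 69u + 270 = (-(1/45)u + 1/9)(-45u**2 - 135u + 2430) + (0)
Last nonzero remainder: -45u**2 - 135u + 2430. Dividing through by -45 gives the monic gcd u**2 + 3u - 54.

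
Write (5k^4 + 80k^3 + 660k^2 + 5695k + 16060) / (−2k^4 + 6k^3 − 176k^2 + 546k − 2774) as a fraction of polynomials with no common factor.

Repeated division with remainder:
  5k^4 + 80k^3 + 660k^2 + 5695k + 16060 = (−5/2)(−2k^4 + 6k^3 − 176k^2 + 546k − 2774) + (95k^3 + 220k^2 + 7060k + 9125)
  −2k^4 + 6k^3 − 176k^2 + 546k − 2774 = (−(2/95)k + 202/1805)(95k^3 + 220k^2 + 7060k + 9125) + (−(18768/361)k^2 − (18768/361)k − 1370064/361)
  95k^3 + 220k^2 + 7060k + 9125 = (−(34295/18768)k − 45125/18768)(−(18768/361)k^2 − (18768/361)k − 1370064/361) + (0)
Last nonzero remainder: −(18768/361)k^2 − (18768/361)k − 1370064/361. Dividing through by −18768/361 gives the monic gcd k^2 + k + 73.
Cancel k^2 + k + 73 from numerator and denominator to get the reduced form.

(−5k^2 − 75k − 220)/(2k^2 − 8k + 38)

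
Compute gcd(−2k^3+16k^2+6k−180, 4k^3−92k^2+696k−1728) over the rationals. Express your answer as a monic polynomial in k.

k−6

Repeated division with remainder:
  −2k^3+16k^2+6k−180 = (−1/2)(4k^3−92k^2+696k−1728) + (−30k^2+354k−1044)
  4k^3−92k^2+696k−1728 = (−(2/15)k+112/75)(−30k^2+354k−1044) + ((704/25)k−4224/25)
  −30k^2+354k−1044 = (−(375/352)k+2175/352)((704/25)k−4224/25) + (0)
Last nonzero remainder: (704/25)k−4224/25. Dividing through by 704/25 gives the monic gcd k−6.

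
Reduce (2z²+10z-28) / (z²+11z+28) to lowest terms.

(2z-4)/(z+4)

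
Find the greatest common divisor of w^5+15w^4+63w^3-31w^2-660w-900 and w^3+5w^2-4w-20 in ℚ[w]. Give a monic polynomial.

Repeated division with remainder:
  w^5+15w^4+63w^3-31w^2-660w-900 = (w^2+10w+17)(w^3+5w^2-4w-20) + (-56w^2-392w-560)
  w^3+5w^2-4w-20 = (-(1/56)w+1/28)(-56w^2-392w-560) + (0)
Last nonzero remainder: -56w^2-392w-560. Dividing through by -56 gives the monic gcd w^2+7w+10.

w^2+7w+10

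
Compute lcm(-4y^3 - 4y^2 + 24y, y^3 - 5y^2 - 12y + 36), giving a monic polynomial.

y^4 - 5y^3 - 12y^2 + 36y

By polynomial division,
  -4y^3 - 4y^2 + 24y = (-4)(y^3 - 5y^2 - 12y + 36) + (-24y^2 - 24y + 144)
  y^3 - 5y^2 - 12y + 36 = (-(1/24)y + 1/4)(-24y^2 - 24y + 144) + (0)
Last nonzero remainder: -24y^2 - 24y + 144. Dividing through by -24 gives the monic gcd y^2 + y - 6.
Then lcm(f, g) = f·g / gcd(f, g); expanding and making the result monic gives the answer.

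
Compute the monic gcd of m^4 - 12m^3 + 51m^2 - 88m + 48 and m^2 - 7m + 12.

Euclidean algorithm in ℚ[m]:
  m^4 - 12m^3 + 51m^2 - 88m + 48 = (m^2 - 5m + 4)(m^2 - 7m + 12) + (0)
The last nonzero remainder m^2 - 7m + 12 is already monic.

m^2 - 7m + 12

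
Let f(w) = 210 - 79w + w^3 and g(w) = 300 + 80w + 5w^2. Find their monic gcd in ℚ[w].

10 + w

By polynomial division,
  w^3 - 79w + 210 = ((1/5)w - 16/5)(5w^2 + 80w + 300) + (117w + 1170)
  5w^2 + 80w + 300 = ((5/117)w + 10/39)(117w + 1170) + (0)
Last nonzero remainder: 117w + 1170. Dividing through by 117 gives the monic gcd w + 10.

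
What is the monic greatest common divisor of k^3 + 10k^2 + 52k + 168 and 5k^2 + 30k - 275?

1

Euclidean algorithm in ℚ[k]:
  k^3 + 10k^2 + 52k + 168 = ((1/5)k + 4/5)(5k^2 + 30k - 275) + (83k + 388)
  5k^2 + 30k - 275 = ((5/83)k + 550/6889)(83k + 388) + (-2107875/6889)
  83k + 388 = (-(571787/2107875)k - 2672932/2107875)(-2107875/6889) + (0)
The last nonzero remainder is the constant -2107875/6889, so the polynomials are coprime and gcd = 1.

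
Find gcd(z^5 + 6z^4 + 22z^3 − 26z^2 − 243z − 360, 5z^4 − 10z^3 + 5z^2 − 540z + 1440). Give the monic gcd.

z^3 + 2z^2 + 9z − 72

Apply the Euclidean algorithm:
  z^5 + 6z^4 + 22z^3 − 26z^2 − 243z − 360 = ((1/5)z + 8/5)(5z^4 − 10z^3 + 5z^2 − 540z + 1440) + (37z^3 + 74z^2 + 333z − 2664)
  5z^4 − 10z^3 + 5z^2 − 540z + 1440 = ((5/37)z − 20/37)(37z^3 + 74z^2 + 333z − 2664) + (0)
Last nonzero remainder: 37z^3 + 74z^2 + 333z − 2664. Dividing through by 37 gives the monic gcd z^3 + 2z^2 + 9z − 72.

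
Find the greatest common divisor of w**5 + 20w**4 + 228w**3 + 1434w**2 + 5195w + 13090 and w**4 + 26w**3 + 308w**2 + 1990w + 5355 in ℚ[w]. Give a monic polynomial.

w**3 + 17w**2 + 155w + 595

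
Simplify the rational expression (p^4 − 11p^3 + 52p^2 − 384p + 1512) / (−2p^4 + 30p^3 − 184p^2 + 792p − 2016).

(−p^2 − 2p − 36)/(2p^2 − 4p + 48)

Repeated division with remainder:
  p^4 − 11p^3 + 52p^2 − 384p + 1512 = (−1/2)(−2p^4 + 30p^3 − 184p^2 + 792p − 2016) + (4p^3 − 40p^2 + 12p + 504)
  −2p^4 + 30p^3 − 184p^2 + 792p − 2016 = (−(1/2)p + 5/2)(4p^3 − 40p^2 + 12p + 504) + (−78p^2 + 1014p − 3276)
  4p^3 − 40p^2 + 12p + 504 = (−(2/39)p − 2/13)(−78p^2 + 1014p − 3276) + (0)
Last nonzero remainder: −78p^2 + 1014p − 3276. Dividing through by −78 gives the monic gcd p^2 − 13p + 42.
Cancel p^2 − 13p + 42 from numerator and denominator to get the reduced form.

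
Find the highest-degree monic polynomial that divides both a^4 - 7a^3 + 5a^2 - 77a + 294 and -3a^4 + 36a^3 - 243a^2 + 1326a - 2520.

a^2 - 10a + 21

Repeated division with remainder:
  a^4 - 7a^3 + 5a^2 - 77a + 294 = (-1/3)(-3a^4 + 36a^3 - 243a^2 + 1326a - 2520) + (5a^3 - 76a^2 + 365a - 546)
  -3a^4 + 36a^3 - 243a^2 + 1326a - 2520 = (-(3/5)a - 48/25)(5a^3 - 76a^2 + 365a - 546) + (-(4248/25)a^2 + (8496/5)a - 89208/25)
  5a^3 - 76a^2 + 365a - 546 = (-(125/4248)a + 325/2124)(-(4248/25)a^2 + (8496/5)a - 89208/25) + (0)
Last nonzero remainder: -(4248/25)a^2 + (8496/5)a - 89208/25. Dividing through by -4248/25 gives the monic gcd a^2 - 10a + 21.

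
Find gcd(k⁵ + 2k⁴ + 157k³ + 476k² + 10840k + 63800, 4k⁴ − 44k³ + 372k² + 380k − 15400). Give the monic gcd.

k³ − 4k² + 65k + 550

Repeated division with remainder:
  k⁵ + 2k⁴ + 157k³ + 476k² + 10840k + 63800 = ((1/4)k + 13/4)(4k⁴ − 44k³ + 372k² + 380k − 15400) + (207k³ − 828k² + 13455k + 113850)
  4k⁴ − 44k³ + 372k² + 380k − 15400 = ((4/207)k − 28/207)(207k³ − 828k² + 13455k + 113850) + (0)
Last nonzero remainder: 207k³ − 828k² + 13455k + 113850. Dividing through by 207 gives the monic gcd k³ − 4k² + 65k + 550.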